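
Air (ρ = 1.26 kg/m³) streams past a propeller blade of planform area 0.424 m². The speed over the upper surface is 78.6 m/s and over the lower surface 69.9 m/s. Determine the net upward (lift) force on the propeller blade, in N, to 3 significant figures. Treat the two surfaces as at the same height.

The faster flow above has the lower pressure; Bernoulli (same height) gives ΔP = ½ρ(v_up² − v_low²).
ΔP = ½·1.26·(78.6² − 69.9²) = 814 Pa.
Lift = ΔP · A = 814 × 0.424 = 345 N.

F = 345 N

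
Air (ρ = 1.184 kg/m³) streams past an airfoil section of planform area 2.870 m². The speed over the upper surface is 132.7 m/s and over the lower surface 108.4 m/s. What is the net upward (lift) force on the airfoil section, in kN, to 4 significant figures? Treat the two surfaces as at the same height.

With equal heights on the two surfaces, Bernoulli gives P_lower − P_upper = ½ρ(v_upper² − v_lower²).
ΔP = ½·1.184·(132.7² − 108.4²) = 3468 Pa.
Lift = ΔP · A = 3468 × 2.870 = 9954 N.

F ≈ 9.954 kN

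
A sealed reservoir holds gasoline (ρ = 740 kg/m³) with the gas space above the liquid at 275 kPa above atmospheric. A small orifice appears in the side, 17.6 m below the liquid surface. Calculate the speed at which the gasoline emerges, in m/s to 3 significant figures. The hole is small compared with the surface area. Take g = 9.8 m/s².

v ≈ 33.0 m/s

Take point 1 at the surface (v₁ ≈ 0) and point 2 at the hole (at atmospheric pressure). Bernoulli: P₁ + ρg h = P_atm + ½ρv₂².
With P₁ − P_atm = 275000 Pa, v₂ = √(2gh + 2ΔP/ρ) = √(2·9.8·17.6 + 2·275000/740) = 33.0 m/s.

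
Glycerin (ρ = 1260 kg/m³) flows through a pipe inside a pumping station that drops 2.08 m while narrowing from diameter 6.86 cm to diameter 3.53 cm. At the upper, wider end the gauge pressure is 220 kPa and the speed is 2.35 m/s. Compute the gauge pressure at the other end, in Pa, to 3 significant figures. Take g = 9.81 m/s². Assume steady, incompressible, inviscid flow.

The volume flow rate is constant, so v₂ = (A₁/A₂)v₁ = (37.0/9.79)·2.35 = 8.87 m/s.
Energy conservation along the streamline gives P₂ = P₁ − ½ρ(v₂² − v₁²) − ρg(h₂ − h₁).
P₂ = 220000 + ½·1260·(2.35² − 8.87²) − 1260·9.81·(−2.08) = 220000 + (-46100) − (-25700) = 200000 Pa.

P₂ ≈ 200000 Pa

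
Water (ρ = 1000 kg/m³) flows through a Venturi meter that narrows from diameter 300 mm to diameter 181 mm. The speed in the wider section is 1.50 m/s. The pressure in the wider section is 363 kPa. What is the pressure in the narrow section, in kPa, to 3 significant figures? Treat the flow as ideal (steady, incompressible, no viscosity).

By continuity, v₂ = v₁·A₁/A₂ = 1.50·(707/257) = 4.12 m/s.
The pipe is horizontal, so Bernoulli reduces to P₁ + ½ρv₁² = P₂ + ½ρv₂².
P₂ = P₁ − ½ρ(v₂² − v₁²) = 363000 − ½·1000·(4.12² − 1.50²) = 363000 − 7370 = 356000 Pa.

356 kPa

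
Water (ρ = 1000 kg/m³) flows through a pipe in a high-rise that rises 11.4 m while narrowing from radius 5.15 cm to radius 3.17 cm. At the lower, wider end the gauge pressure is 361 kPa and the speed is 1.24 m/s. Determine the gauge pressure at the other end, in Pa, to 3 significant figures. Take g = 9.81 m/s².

By continuity, v₂ = v₁·A₁/A₂ = 1.24·(83.3/31.6) = 3.27 m/s.
Bernoulli: P₁ + ½ρv₁² + ρg h₁ = P₂ + ½ρv₂² + ρg h₂, so P₂ = P₁ + ½ρ(v₁² − v₂²) − ρg(h₂ − h₁).
P₂ = 361000 + ½·1000·(1.24² − 3.27²) − 1000·9.81·(+11.4) = 361000 + (-4590) − (112000) = 245000 Pa.

P₂ = 245000 Pa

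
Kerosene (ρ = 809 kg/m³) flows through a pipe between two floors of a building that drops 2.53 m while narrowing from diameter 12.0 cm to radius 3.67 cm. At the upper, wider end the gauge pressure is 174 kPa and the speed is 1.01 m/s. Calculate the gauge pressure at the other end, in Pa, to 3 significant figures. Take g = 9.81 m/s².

By continuity, v₂ = v₁·A₁/A₂ = 1.01·(113/42.3) = 2.70 m/s.
Bernoulli: P₁ + ½ρv₁² + ρg h₁ = P₂ + ½ρv₂² + ρg h₂, so P₂ = P₁ + ½ρ(v₁² − v₂²) − ρg(h₂ − h₁).
P₂ = 174000 + ½·809·(1.01² − 2.70²) − 809·9.81·(−2.53) = 174000 + (-2540) − (-20100) = 192000 Pa.

P₂ ≈ 192000 Pa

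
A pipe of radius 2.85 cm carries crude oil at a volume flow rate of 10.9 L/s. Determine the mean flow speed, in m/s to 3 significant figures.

Q = 10.9 L/s = 0.0109 m³/s.
v = Q/A = 0.0109 / 0.00255 = 4.27 m/s.

v ≈ 4.27 m/s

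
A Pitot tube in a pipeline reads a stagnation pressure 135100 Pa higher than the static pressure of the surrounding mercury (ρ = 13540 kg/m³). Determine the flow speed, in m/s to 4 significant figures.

v ≈ 4.467 m/s

At the stagnation point the flow is brought to rest, so Bernoulli gives P_stag − P_static = ½ρv².
v = √(2ΔP/ρ) = √(2·135100/13540) = 4.467 m/s.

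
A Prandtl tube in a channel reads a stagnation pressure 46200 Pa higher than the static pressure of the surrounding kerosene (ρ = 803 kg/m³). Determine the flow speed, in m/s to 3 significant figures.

The dynamic pressure equals the rise in static pressure at the stagnation point: ΔP = ½ρv².
v = √(2ΔP/ρ) = √(2·46200/803) = 10.7 m/s.

v ≈ 10.7 m/s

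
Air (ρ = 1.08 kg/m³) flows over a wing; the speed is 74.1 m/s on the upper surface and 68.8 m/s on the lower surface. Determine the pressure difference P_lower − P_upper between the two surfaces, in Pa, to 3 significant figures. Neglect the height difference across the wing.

ΔP ≈ 409 Pa

With negligible Δh, P + ½ρv² is constant, so P_low − P_up = ½ρ(v_up² − v_low²).
ΔP = ½·1.08·(74.1² − 68.8²) = 409 Pa.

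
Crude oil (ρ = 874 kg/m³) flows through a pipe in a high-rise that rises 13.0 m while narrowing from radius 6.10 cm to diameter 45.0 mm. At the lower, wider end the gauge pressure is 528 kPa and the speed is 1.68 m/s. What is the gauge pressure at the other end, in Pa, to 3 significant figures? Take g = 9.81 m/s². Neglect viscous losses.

351000 Pa

By continuity, v₂ = v₁·A₁/A₂ = 1.68·(117/15.9) = 12.3 m/s.
Bernoulli: P₁ + ½ρv₁² + ρg h₁ = P₂ + ½ρv₂² + ρg h₂, so P₂ = P₁ + ½ρ(v₁² − v₂²) − ρg(h₂ − h₁).
P₂ = 528000 + ½·874·(1.68² − 12.3²) − 874·9.81·(+13.0) = 528000 + (-65400) − (111000) = 351000 Pa.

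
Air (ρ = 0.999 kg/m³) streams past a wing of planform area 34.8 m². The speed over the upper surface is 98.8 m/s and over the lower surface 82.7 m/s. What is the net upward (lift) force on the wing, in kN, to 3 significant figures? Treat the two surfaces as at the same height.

F ≈ 50.8 kN

With equal heights on the two surfaces, Bernoulli gives P_lower − P_upper = ½ρ(v_upper² − v_lower²).
ΔP = ½·0.999·(98.8² − 82.7²) = 1460 Pa.
Lift = ΔP · A = 1460 × 34.8 = 50800 N.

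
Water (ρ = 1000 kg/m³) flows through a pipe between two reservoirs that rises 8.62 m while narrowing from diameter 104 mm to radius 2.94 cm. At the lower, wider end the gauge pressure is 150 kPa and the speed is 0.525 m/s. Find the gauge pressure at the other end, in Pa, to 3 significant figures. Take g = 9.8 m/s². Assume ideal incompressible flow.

Continuity gives A₁v₁ = A₂v₂, so v₂ = (84.9 cm²)/(27.2 cm²) × 0.525 m/s = 1.64 m/s.
Bernoulli: P₁ + ½ρv₁² + ρg h₁ = P₂ + ½ρv₂² + ρg h₂, so P₂ = P₁ + ½ρ(v₁² − v₂²) − ρg(h₂ − h₁).
P₂ = 150000 + ½·1000·(0.525² − 1.64²) − 1000·9.8·(+8.62) = 150000 + (-1210) − (84500) = 64300 Pa.

P₂ ≈ 64300 Pa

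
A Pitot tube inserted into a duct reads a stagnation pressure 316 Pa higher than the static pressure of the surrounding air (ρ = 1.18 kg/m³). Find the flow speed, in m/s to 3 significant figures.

At the stagnation point the flow is brought to rest, so Bernoulli gives P_stag − P_static = ½ρv².
v = √(2ΔP/ρ) = √(2·316/1.18) = 23.1 m/s.

v ≈ 23.1 m/s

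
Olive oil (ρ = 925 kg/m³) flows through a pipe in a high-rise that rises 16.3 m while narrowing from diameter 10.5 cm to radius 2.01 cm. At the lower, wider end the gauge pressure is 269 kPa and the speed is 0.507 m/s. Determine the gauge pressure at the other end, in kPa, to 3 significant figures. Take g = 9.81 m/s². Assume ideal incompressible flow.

The volume flow rate is constant, so v₂ = (A₁/A₂)v₁ = (86.6/12.7)·0.507 = 3.46 m/s.
Energy conservation along the streamline gives P₂ = P₁ − ½ρ(v₂² − v₁²) − ρg(h₂ − h₁).
P₂ = 269000 + ½·925·(0.507² − 3.46²) − 925·9.81·(+16.3) = 269000 + (-5410) − (148000) = 116000 Pa.

116 kPa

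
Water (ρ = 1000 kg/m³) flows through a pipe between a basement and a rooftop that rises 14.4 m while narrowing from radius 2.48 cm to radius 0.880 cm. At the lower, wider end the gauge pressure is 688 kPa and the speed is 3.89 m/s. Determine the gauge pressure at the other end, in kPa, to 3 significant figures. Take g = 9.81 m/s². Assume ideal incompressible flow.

P₂ = 77.1 kPa

Mass conservation (A₁v₁ = A₂v₂) gives v₂ = 3.89 × 19.3/2.43 = 30.9 m/s.
Energy conservation along the streamline gives P₂ = P₁ − ½ρ(v₂² − v₁²) − ρg(h₂ − h₁).
P₂ = 688000 + ½·1000·(3.89² − 30.9²) − 1000·9.81·(+14.4) = 688000 + (-470000) − (141000) = 77100 Pa.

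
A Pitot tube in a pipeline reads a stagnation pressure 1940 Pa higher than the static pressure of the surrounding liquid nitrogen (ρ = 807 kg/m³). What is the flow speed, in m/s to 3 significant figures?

Bernoulli between the free stream and the stagnation point: ½ρv² = P_stag − P_static.
v = √(2ΔP/ρ) = √(2·1940/807) = 2.19 m/s.

v = 2.19 m/s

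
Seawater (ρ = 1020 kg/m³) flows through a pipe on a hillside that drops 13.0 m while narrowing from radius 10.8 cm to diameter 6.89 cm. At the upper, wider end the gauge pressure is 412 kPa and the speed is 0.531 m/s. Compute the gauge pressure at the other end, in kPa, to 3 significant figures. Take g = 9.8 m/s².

P₂ ≈ 528 kPa

The volume flow rate is constant, so v₂ = (A₁/A₂)v₁ = (366/37.3)·0.531 = 5.22 m/s.
Bernoulli: P₁ + ½ρv₁² + ρg h₁ = P₂ + ½ρv₂² + ρg h₂, so P₂ = P₁ + ½ρ(v₁² − v₂²) − ρg(h₂ − h₁).
P₂ = 412000 + ½·1020·(0.531² − 5.22²) − 1020·9.8·(−13.0) = 412000 + (-13700) − (-130000) = 528000 Pa.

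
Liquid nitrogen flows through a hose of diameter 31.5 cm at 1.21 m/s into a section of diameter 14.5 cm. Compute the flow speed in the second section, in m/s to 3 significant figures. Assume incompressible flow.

By continuity, v₂ = v₁·A₁/A₂ = 1.21·(779/165) = 5.71 m/s.

v₂ = 5.71 m/s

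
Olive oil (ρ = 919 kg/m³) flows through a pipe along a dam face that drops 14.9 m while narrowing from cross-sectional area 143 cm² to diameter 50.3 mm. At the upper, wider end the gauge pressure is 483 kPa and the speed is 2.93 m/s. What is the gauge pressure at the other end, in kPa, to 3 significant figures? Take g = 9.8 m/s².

Continuity gives A₁v₁ = A₂v₂, so v₂ = (143 cm²)/(19.9 cm²) × 2.93 m/s = 21.1 m/s.
Energy conservation along the streamline gives P₂ = P₁ − ½ρ(v₂² − v₁²) − ρg(h₂ − h₁).
P₂ = 483000 + ½·919·(2.93² − 21.1²) − 919·9.8·(−14.9) = 483000 + (-200000) − (-134000) = 417000 Pa.

P₂ = 417 kPa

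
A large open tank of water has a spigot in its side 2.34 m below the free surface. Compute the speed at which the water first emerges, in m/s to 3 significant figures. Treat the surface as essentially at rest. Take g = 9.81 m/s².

v = 6.78 m/s

The surface is effectively still and both ends are open, so ½v² = gh and v = √(2·9.81·2.34) = 6.78 m/s.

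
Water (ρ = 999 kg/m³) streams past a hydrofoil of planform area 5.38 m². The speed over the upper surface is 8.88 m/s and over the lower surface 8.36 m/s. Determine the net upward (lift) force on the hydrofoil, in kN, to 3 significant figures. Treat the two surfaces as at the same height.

With equal heights on the two surfaces, Bernoulli gives P_lower − P_upper = ½ρ(v_upper² − v_lower²).
ΔP = ½·999·(8.88² − 8.36²) = 4480 Pa.
Lift = ΔP · A = 4480 × 5.38 = 24100 N.

F ≈ 24.1 kN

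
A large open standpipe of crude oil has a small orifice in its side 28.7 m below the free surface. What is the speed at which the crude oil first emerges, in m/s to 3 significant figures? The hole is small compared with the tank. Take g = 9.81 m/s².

v ≈ 23.7 m/s

Bernoulli from surface to hole (P equal, v_surface ≈ 0): v = √(2gh) = √(2×9.81×28.7) = 23.7 m/s.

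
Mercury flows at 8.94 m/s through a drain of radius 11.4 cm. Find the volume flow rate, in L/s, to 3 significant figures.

Q = 365 L/s

Q = A·v = 0.0408 m² × 8.94 m/s = 0.365 m³/s.
Converting: 0.365 m³/s × 1000 = 365 L/s.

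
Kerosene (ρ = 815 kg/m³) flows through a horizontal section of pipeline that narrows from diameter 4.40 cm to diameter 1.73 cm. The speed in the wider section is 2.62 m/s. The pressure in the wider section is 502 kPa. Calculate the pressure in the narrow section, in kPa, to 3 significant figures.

P₂ = 388 kPa

Continuity gives A₁v₁ = A₂v₂, so v₂ = (15.2 cm²)/(2.35 cm²) × 2.62 m/s = 16.9 m/s.
Along the horizontal streamline, P + ½ρv² is constant.
P₂ = P₁ − ½ρ(v₂² − v₁²) = 502000 − ½·815·(16.9² − 2.62²) = 502000 − 114000 = 388000 Pa.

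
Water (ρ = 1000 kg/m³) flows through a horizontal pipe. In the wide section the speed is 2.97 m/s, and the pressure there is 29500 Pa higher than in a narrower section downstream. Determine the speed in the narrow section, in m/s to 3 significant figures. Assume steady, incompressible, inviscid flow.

v₂ ≈ 8.24 m/s

Horizontal Bernoulli: P₁ + ½ρv₁² = P₂ + ½ρv₂², so v₂² = v₁² + 2(P₁ − P₂)/ρ.
v₂ = √(2.97² + 2·29500/1000) = √(8.82 + 59.0) = 8.24 m/s.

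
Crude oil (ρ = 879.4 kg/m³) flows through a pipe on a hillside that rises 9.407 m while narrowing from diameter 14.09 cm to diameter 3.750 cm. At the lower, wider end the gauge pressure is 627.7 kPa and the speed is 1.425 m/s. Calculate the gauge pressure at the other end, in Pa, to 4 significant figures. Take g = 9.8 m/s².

Mass conservation (A₁v₁ = A₂v₂) gives v₂ = 1.425 × 155.9/11.04 = 20.12 m/s.
Energy conservation along the streamline gives P₂ = P₁ − ½ρ(v₂² − v₁²) − ρg(h₂ − h₁).
P₂ = 627700 + ½·879.4·(1.425² − 20.12²) − 879.4·9.8·(+9.407) = 627700 + (-177100) − (81070) = 369600 Pa.

P₂ ≈ 369600 Pa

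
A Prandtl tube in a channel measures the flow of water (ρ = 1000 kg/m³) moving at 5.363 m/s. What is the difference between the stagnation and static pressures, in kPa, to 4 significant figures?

ΔP = 14.38 kPa

Bernoulli between the free stream and the stagnation point: ½ρv² = P_stag − P_static.
ΔP = ½·1000·5.363² = 14380 Pa.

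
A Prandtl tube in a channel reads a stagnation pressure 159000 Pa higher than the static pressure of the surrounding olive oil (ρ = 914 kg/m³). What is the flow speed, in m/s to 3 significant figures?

The dynamic pressure equals the rise in static pressure at the stagnation point: ΔP = ½ρv².
v = √(2ΔP/ρ) = √(2·159000/914) = 18.7 m/s.

18.7 m/s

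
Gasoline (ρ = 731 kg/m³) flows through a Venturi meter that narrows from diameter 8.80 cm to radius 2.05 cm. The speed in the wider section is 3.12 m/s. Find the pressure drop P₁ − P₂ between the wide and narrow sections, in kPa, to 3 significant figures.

ΔP ≈ 71.9 kPa

The volume flow rate is constant, so v₂ = (A₁/A₂)v₁ = (60.8/13.2)·3.12 = 14.4 m/s.
Along the horizontal streamline, P + ½ρv² is constant.
P₁ − P₂ = ½·731·(14.4² − 3.12²) = ½·731·197 = 71900 Pa.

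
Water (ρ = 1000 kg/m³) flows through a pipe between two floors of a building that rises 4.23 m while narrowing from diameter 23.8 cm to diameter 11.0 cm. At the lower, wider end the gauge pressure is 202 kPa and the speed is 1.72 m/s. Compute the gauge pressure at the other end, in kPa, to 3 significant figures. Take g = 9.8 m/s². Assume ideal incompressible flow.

The volume flow rate is constant, so v₂ = (A₁/A₂)v₁ = (445/95.0)·1.72 = 8.05 m/s.
Energy conservation along the streamline gives P₂ = P₁ − ½ρ(v₂² − v₁²) − ρg(h₂ − h₁).
P₂ = 202000 + ½·1000·(1.72² − 8.05²) − 1000·9.8·(+4.23) = 202000 + (-30900) − (41500) = 130000 Pa.

P₂ = 130 kPa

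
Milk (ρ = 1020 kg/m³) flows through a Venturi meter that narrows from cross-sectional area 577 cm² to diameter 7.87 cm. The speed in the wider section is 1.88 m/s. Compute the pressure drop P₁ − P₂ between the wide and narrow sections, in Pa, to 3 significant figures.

ΔP ≈ 252000 Pa

The volume flow rate is constant, so v₂ = (A₁/A₂)v₁ = (577/48.6)·1.88 = 22.3 m/s.
The pipe is horizontal, so Bernoulli reduces to P₁ + ½ρv₁² = P₂ + ½ρv₂².
P₁ − P₂ = ½·1020·(22.3² − 1.88²) = ½·1020·494 = 252000 Pa.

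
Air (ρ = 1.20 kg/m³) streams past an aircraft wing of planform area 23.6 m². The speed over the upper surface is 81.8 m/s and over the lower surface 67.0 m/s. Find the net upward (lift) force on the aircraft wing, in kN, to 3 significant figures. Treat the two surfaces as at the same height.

F = 31.2 kN

From P + ½ρv² = const at equal height, P_low − P_up = ½ρ(v_up² − v_low²).
ΔP = ½·1.20·(81.8² − 67.0²) = 1320 Pa.
Lift = ΔP · A = 1320 × 23.6 = 31200 N.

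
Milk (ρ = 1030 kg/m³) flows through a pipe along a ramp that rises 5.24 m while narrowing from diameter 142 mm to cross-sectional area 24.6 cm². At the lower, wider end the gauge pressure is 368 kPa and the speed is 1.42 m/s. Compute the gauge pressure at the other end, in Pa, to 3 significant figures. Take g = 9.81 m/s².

P₂ ≈ 273000 Pa

Mass conservation (A₁v₁ = A₂v₂) gives v₂ = 1.42 × 158/24.6 = 9.14 m/s.
Energy conservation along the streamline gives P₂ = P₁ − ½ρ(v₂² − v₁²) − ρg(h₂ − h₁).
P₂ = 368000 + ½·1030·(1.42² − 9.14²) − 1030·9.81·(+5.24) = 368000 + (-42000) − (52900) = 273000 Pa.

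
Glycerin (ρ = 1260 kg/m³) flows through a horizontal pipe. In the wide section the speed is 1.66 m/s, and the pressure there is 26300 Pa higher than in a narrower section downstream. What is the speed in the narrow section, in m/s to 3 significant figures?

Horizontal Bernoulli: P₁ + ½ρv₁² = P₂ + ½ρv₂², so v₂² = v₁² + 2(P₁ − P₂)/ρ.
v₂ = √(1.66² + 2·26300/1260) = √(2.76 + 41.7) = 6.67 m/s.

v₂ ≈ 6.67 m/s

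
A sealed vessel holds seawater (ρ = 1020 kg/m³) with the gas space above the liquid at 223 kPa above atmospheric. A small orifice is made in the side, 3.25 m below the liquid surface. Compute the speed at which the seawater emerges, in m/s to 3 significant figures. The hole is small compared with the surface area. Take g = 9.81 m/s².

Take point 1 at the surface (v₁ ≈ 0) and point 2 at the hole (at atmospheric pressure). Bernoulli: P₁ + ρg h = P_atm + ½ρv₂².
With P₁ − P_atm = 223000 Pa, v₂ = √(2gh + 2ΔP/ρ) = √(2·9.81·3.25 + 2·223000/1020) = 22.4 m/s.

22.4 m/s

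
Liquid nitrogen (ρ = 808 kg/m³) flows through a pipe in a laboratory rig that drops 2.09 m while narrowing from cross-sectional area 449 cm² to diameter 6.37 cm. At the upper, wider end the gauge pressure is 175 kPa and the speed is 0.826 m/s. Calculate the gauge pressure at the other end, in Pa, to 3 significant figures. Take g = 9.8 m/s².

Mass conservation (A₁v₁ = A₂v₂) gives v₂ = 0.826 × 449/31.9 = 11.6 m/s.
Applying Bernoulli between the two ends and solving for P₂: P₂ = P₁ + ½ρ(v₁² − v₂²) − ρgΔh.
P₂ = 175000 + ½·808·(0.826² − 11.6²) − 808·9.8·(−2.09) = 175000 + (-54400) − (-16500) = 137000 Pa.

P₂ ≈ 137000 Pa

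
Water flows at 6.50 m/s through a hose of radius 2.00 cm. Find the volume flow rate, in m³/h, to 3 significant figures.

Q ≈ 29.4 m³/h

Q = A·v = 0.00126 m² × 6.50 m/s = 0.00817 m³/s.
Converting: 0.00817 m³/s × 3600 = 29.4 m³/h.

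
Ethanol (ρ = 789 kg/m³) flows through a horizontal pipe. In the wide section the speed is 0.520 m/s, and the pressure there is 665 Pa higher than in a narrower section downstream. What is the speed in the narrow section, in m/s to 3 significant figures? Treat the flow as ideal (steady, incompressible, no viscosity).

Horizontal Bernoulli: P₁ + ½ρv₁² = P₂ + ½ρv₂², so v₂² = v₁² + 2(P₁ − P₂)/ρ.
v₂ = √(0.520² + 2·665/789) = √(0.270 + 1.69) = 1.40 m/s.

v₂ ≈ 1.40 m/s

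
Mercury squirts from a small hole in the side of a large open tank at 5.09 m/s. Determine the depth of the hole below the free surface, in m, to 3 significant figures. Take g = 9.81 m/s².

h ≈ 1.32 m

For a small hole in a large open tank, ½v² = gh, giving h = v²/(2g).
h = 5.09²/(2·9.81) = 25.9/19.62 = 1.32 m.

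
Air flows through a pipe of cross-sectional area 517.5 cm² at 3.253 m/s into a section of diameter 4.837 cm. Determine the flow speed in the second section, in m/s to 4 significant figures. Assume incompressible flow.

Mass conservation (A₁v₁ = A₂v₂) gives v₂ = 3.253 × 517.5/18.38 = 91.61 m/s.

v₂ = 91.61 m/s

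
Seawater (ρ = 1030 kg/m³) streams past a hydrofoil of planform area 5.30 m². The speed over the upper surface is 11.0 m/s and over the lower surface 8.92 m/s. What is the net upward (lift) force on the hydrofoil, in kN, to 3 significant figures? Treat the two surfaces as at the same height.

113 kN

With equal heights on the two surfaces, Bernoulli gives P_lower − P_upper = ½ρ(v_upper² − v_lower²).
ΔP = ½·1030·(11.0² − 8.92²) = 21300 Pa.
Lift = ΔP · A = 21300 × 5.30 = 113000 N.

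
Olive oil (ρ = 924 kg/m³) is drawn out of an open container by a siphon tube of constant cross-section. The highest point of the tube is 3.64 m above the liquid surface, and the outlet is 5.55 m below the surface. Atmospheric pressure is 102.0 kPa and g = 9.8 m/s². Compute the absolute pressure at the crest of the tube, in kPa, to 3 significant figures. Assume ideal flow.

P_top ≈ 18.8 kPa

Bernoulli surface→outlet gives ½v² = g·h_out, so v = √(2·9.8·5.55) = 10.4 m/s.
With constant cross-section the crest speed equals v; applying Bernoulli from the surface up to the crest, P_top = P_atm − ½ρv² − ρg·h_top.
P_top = 102000 − ½·924·10.4² − 924·9.8·3.64 = 18800 Pa.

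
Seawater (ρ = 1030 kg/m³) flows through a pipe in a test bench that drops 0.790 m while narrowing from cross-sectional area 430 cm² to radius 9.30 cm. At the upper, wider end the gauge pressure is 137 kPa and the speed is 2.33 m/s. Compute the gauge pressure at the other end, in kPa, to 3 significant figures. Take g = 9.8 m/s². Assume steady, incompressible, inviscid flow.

Mass conservation (A₁v₁ = A₂v₂) gives v₂ = 2.33 × 430/272 = 3.69 m/s.
Bernoulli: P₁ + ½ρv₁² + ρg h₁ = P₂ + ½ρv₂² + ρg h₂, so P₂ = P₁ + ½ρ(v₁² − v₂²) − ρg(h₂ − h₁).
P₂ = 137000 + ½·1030·(2.33² − 3.69²) − 1030·9.8·(−0.790) = 137000 + (-4210) − (-7970) = 141000 Pa.

P₂ ≈ 141 kPa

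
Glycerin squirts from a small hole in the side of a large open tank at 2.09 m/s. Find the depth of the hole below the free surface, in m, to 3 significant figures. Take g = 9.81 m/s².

For a small hole in a large open tank, ½v² = gh, giving h = v²/(2g).
h = 2.09²/(2·9.81) = 4.37/19.62 = 0.223 m.

0.223 m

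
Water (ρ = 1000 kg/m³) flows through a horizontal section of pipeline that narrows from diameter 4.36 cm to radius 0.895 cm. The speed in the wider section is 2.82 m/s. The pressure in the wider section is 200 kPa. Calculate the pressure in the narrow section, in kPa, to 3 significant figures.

P₂ ≈ 64.0 kPa

Continuity gives A₁v₁ = A₂v₂, so v₂ = (14.9 cm²)/(2.52 cm²) × 2.82 m/s = 16.7 m/s.
Along the horizontal streamline, P + ½ρv² is constant.
P₂ = P₁ − ½ρ(v₂² − v₁²) = 200000 − ½·1000·(16.7² − 2.82²) = 200000 − 136000 = 64000 Pa.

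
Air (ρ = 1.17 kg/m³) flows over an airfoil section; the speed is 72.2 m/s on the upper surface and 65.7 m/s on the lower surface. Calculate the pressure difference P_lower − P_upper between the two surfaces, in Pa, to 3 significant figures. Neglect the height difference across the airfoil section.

524 Pa

With negligible Δh, P + ½ρv² is constant, so P_low − P_up = ½ρ(v_up² − v_low²).
ΔP = ½·1.17·(72.2² − 65.7²) = 524 Pa.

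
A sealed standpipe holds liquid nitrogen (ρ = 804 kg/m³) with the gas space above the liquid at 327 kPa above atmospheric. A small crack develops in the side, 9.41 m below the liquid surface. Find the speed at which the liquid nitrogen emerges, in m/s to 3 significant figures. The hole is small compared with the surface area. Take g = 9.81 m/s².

v ≈ 31.6 m/s

Take point 1 at the surface (v₁ ≈ 0) and point 2 at the hole (at atmospheric pressure). Bernoulli: P₁ + ρg h = P_atm + ½ρv₂².
With P₁ − P_atm = 327000 Pa, v₂ = √(2gh + 2ΔP/ρ) = √(2·9.81·9.41 + 2·327000/804) = 31.6 m/s.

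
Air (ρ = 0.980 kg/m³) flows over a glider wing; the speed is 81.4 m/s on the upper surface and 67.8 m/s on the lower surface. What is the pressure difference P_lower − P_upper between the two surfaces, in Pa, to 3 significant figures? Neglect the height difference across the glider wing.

ΔP ≈ 994 Pa

With negligible Δh, P + ½ρv² is constant, so P_low − P_up = ½ρ(v_up² − v_low²).
ΔP = ½·0.980·(81.4² − 67.8²) = 994 Pa.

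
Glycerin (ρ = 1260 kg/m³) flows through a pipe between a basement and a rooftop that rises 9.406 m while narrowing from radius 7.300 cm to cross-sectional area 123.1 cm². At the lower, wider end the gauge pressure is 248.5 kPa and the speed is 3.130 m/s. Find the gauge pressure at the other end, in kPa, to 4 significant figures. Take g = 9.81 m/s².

P₂ ≈ 127.0 kPa

The volume flow rate is constant, so v₂ = (A₁/A₂)v₁ = (167.4/123.1)·3.130 = 4.257 m/s.
Bernoulli: P₁ + ½ρv₁² + ρg h₁ = P₂ + ½ρv₂² + ρg h₂, so P₂ = P₁ + ½ρ(v₁² − v₂²) − ρg(h₂ − h₁).
P₂ = 248500 + ½·1260·(3.130² − 4.257²) − 1260·9.81·(+9.406) = 248500 + (-5244) − (116300) = 127000 Pa.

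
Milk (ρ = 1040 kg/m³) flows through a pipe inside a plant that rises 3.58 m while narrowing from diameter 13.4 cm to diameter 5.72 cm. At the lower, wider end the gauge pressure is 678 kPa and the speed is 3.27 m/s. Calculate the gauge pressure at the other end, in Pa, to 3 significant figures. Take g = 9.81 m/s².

P₂ ≈ 480000 Pa

Continuity gives A₁v₁ = A₂v₂, so v₂ = (141 cm²)/(25.7 cm²) × 3.27 m/s = 17.9 m/s.
Energy conservation along the streamline gives P₂ = P₁ − ½ρ(v₂² − v₁²) − ρg(h₂ − h₁).
P₂ = 678000 + ½·1040·(3.27² − 17.9²) − 1040·9.81·(+3.58) = 678000 + (-162000) − (36500) = 480000 Pa.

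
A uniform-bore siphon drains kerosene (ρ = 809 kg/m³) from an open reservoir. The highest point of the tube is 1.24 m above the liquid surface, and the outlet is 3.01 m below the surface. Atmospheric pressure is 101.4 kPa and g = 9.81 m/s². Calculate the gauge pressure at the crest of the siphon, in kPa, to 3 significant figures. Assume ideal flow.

-33.7 kPa

The outlet speed comes from Torricelli: v = √(2g·3.01) = 7.68 m/s.
Continuity keeps v the same throughout the tube; from surface to crest, P_atm + 0 = P_top + ½ρv² + ρg·h_top.
P_top = 101400 − ½·809·7.68² − 809·9.81·1.24 = 67700 Pa. So P_gauge = P_top − P_atm = -33700 Pa.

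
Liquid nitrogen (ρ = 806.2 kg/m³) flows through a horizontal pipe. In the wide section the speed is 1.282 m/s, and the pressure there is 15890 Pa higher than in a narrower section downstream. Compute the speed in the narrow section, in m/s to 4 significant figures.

v₂ ≈ 6.408 m/s

Along the level pipe P + ½ρv² is conserved, hence v₂² = v₁² + 2(P₁ − P₂)/ρ.
v₂ = √(1.282² + 2·15890/806.2) = √(1.644 + 39.42) = 6.408 m/s.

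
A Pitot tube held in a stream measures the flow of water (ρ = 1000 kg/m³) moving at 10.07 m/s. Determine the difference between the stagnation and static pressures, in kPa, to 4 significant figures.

50.70 kPa

Bernoulli between the free stream and the stagnation point: ½ρv² = P_stag − P_static.
ΔP = ½·1000·10.07² = 50700 Pa.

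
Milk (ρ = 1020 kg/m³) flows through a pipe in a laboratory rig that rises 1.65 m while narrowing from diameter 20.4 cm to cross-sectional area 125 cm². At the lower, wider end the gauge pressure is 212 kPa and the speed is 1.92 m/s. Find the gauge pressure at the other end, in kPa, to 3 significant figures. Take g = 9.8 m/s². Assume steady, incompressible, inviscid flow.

P₂ ≈ 185 kPa

The volume flow rate is constant, so v₂ = (A₁/A₂)v₁ = (327/125)·1.92 = 5.02 m/s.
Applying Bernoulli between the two ends and solving for P₂: P₂ = P₁ + ½ρ(v₁² − v₂²) − ρgΔh.
P₂ = 212000 + ½·1020·(1.92² − 5.02²) − 1020·9.8·(+1.65) = 212000 + (-11000) − (16500) = 185000 Pa.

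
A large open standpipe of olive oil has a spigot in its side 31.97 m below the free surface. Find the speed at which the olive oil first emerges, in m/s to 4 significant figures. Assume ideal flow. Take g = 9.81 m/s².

The surface is effectively still and both ends are open, so ½v² = gh and v = √(2·9.81·31.97) = 25.04 m/s.

25.04 m/s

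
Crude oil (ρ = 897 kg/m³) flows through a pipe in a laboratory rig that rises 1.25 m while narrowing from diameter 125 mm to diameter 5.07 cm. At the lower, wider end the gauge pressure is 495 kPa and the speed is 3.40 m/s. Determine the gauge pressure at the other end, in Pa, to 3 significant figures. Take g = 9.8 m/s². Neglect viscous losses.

P₂ ≈ 298000 Pa

The volume flow rate is constant, so v₂ = (A₁/A₂)v₁ = (123/20.2)·3.40 = 20.7 m/s.
Applying Bernoulli between the two ends and solving for P₂: P₂ = P₁ + ½ρ(v₁² − v₂²) − ρgΔh.
P₂ = 495000 + ½·897·(3.40² − 20.7²) − 897·9.8·(+1.25) = 495000 + (-186000) − (11000) = 298000 Pa.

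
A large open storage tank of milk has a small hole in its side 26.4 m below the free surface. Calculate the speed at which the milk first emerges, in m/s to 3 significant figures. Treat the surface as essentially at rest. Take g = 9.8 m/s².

Torricelli's result v = √(2gh) gives v = √(2·9.8·26.4) = 22.7 m/s.

v ≈ 22.7 m/s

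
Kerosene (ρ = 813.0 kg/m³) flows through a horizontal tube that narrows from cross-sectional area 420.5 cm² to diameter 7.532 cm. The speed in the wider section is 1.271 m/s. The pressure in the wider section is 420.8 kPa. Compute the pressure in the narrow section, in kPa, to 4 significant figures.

P₂ ≈ 363.0 kPa

By continuity, v₂ = v₁·A₁/A₂ = 1.271·(420.5/44.56) = 12.00 m/s.
Bernoulli (h₁ = h₂): P₁ − P₂ = ½ρ(v₂² − v₁²).
P₂ = P₁ − ½ρ(v₂² − v₁²) = 420800 − ½·813.0·(12.00² − 1.271²) = 420800 − 57830 = 363000 Pa.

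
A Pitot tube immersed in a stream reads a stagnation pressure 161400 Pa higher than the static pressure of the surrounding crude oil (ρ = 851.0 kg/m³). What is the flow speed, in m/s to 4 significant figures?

At the stagnation point the flow is brought to rest, so Bernoulli gives P_stag − P_static = ½ρv².
v = √(2ΔP/ρ) = √(2·161400/851.0) = 19.48 m/s.

v = 19.48 m/s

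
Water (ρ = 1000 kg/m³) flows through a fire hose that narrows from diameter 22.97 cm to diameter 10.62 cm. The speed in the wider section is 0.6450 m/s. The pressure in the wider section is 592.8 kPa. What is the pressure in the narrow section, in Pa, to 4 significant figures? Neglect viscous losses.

P₂ ≈ 588500 Pa

Mass conservation (A₁v₁ = A₂v₂) gives v₂ = 0.6450 × 414.4/88.58 = 3.017 m/s.
The pipe is horizontal, so Bernoulli reduces to P₁ + ½ρv₁² = P₂ + ½ρv₂².
P₂ = P₁ − ½ρ(v₂² − v₁²) = 592800 − ½·1000·(3.017² − 0.6450²) = 592800 − 4344 = 588500 Pa.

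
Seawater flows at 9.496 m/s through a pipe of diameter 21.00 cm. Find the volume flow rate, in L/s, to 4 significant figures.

Q ≈ 328.9 L/s

Q = A·v = 0.03464 m² × 9.496 m/s = 0.3289 m³/s.
Converting: 0.3289 m³/s × 1000 = 328.9 L/s.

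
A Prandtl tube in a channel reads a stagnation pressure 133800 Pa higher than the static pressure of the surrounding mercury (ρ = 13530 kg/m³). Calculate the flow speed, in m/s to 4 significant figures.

v ≈ 4.447 m/s

At the stagnation point the flow is brought to rest, so Bernoulli gives P_stag − P_static = ½ρv².
v = √(2ΔP/ρ) = √(2·133800/13530) = 4.447 m/s.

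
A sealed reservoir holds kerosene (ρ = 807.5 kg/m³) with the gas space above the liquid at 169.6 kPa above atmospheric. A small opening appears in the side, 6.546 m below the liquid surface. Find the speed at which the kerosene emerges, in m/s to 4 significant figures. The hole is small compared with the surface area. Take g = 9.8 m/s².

Take point 1 at the surface (v₁ ≈ 0) and point 2 at the hole (at atmospheric pressure). Bernoulli: P₁ + ρg h = P_atm + ½ρv₂².
With P₁ − P_atm = 169600 Pa, v₂ = √(2gh + 2ΔP/ρ) = √(2·9.8·6.546 + 2·169600/807.5) = 23.42 m/s.

23.42 m/s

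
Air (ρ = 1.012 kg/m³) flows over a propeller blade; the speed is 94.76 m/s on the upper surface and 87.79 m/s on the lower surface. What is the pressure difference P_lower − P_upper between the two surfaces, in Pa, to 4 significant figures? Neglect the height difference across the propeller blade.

ΔP ≈ 643.8 Pa

With negligible Δh, P + ½ρv² is constant, so P_low − P_up = ½ρ(v_up² − v_low²).
ΔP = ½·1.012·(94.76² − 87.79²) = 643.8 Pa.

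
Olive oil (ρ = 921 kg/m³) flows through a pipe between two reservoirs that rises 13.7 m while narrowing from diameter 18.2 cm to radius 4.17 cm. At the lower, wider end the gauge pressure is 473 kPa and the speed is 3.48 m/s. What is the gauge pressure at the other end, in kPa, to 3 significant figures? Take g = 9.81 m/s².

The volume flow rate is constant, so v₂ = (A₁/A₂)v₁ = (260/54.6)·3.48 = 16.6 m/s.
Applying Bernoulli between the two ends and solving for P₂: P₂ = P₁ + ½ρ(v₁² − v₂²) − ρgΔh.
P₂ = 473000 + ½·921·(3.48² − 16.6²) − 921·9.81·(+13.7) = 473000 + (-121000) − (124000) = 228000 Pa.

P₂ ≈ 228 kPa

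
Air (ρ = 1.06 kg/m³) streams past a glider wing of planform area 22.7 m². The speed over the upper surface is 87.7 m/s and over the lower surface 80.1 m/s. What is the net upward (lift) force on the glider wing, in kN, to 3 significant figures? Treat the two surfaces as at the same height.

The faster flow above has the lower pressure; Bernoulli (same height) gives ΔP = ½ρ(v_up² − v_low²).
ΔP = ½·1.06·(87.7² − 80.1²) = 676 Pa.
Lift = ΔP · A = 676 × 22.7 = 15300 N.

F ≈ 15.3 kN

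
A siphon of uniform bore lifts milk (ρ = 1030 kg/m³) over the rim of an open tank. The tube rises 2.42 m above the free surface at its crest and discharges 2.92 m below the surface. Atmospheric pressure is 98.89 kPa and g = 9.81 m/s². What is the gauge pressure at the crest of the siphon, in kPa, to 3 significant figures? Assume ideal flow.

The outlet speed comes from Torricelli: v = √(2g·2.92) = 7.57 m/s.
The bore is uniform, so the speed at the crest is the same v. Bernoulli surface→crest: P_atm = P_top + ½ρv² + ρg·h_top.
P_top = 98890 − ½·1030·7.57² − 1030·9.81·2.42 = 44900 Pa. So P_gauge = P_top − P_atm = -54000 Pa.

P_gauge ≈ -54.0 kPa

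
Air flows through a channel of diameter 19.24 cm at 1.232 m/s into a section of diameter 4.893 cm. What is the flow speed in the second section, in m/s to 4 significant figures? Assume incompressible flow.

The volume flow rate is constant, so v₂ = (A₁/A₂)v₁ = (290.7/18.80)·1.232 = 19.05 m/s.

v₂ ≈ 19.05 m/s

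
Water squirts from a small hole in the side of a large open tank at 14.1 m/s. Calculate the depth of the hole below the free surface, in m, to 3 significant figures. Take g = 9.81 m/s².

Torricelli: v = √(2gh), so h = v²/(2g).
h = 14.1²/(2·9.81) = 199/19.62 = 10.1 m.

h ≈ 10.1 m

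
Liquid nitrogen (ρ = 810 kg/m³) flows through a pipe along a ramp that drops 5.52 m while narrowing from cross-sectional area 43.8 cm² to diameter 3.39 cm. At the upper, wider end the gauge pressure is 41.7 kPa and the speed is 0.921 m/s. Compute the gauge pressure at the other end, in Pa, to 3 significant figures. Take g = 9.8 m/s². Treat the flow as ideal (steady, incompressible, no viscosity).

77800 Pa

By continuity, v₂ = v₁·A₁/A₂ = 0.921·(43.8/9.03) = 4.47 m/s.
Applying Bernoulli between the two ends and solving for P₂: P₂ = P₁ + ½ρ(v₁² − v₂²) − ρgΔh.
P₂ = 41700 + ½·810·(0.921² − 4.47²) − 810·9.8·(−5.52) = 41700 + (-7750) − (-43800) = 77800 Pa.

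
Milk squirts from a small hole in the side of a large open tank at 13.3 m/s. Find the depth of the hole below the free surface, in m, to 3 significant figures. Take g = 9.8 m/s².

Torricelli: v = √(2gh), so h = v²/(2g).
h = 13.3²/(2·9.8) = 177/19.60 = 9.03 m.

9.03 m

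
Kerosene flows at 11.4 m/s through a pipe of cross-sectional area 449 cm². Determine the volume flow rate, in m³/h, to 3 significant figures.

Q = A·v = 0.0449 m² × 11.4 m/s = 0.512 m³/s.
Converting: 0.512 m³/s × 3600 = 1840 m³/h.

Q = 1840 m³/h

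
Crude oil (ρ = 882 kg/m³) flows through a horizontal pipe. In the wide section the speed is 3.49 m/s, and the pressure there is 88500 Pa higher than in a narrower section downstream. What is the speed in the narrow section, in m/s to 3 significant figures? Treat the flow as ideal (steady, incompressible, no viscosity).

14.6 m/s

Along the level pipe P + ½ρv² is conserved, hence v₂² = v₁² + 2(P₁ − P₂)/ρ.
v₂ = √(3.49² + 2·88500/882) = √(12.2 + 201) = 14.6 m/s.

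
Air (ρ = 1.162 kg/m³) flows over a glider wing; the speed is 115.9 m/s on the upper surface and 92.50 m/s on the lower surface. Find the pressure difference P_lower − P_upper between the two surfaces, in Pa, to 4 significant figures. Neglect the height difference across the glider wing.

With negligible Δh, P + ½ρv² is constant, so P_low − P_up = ½ρ(v_up² − v_low²).
ΔP = ½·1.162·(115.9² − 92.50²) = 2833 Pa.

2833 Pa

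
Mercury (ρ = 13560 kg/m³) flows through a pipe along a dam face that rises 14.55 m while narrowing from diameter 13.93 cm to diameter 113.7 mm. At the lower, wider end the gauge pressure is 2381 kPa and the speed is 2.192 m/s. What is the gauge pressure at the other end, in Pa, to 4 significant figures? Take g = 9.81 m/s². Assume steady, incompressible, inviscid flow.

404700 Pa

Mass conservation (A₁v₁ = A₂v₂) gives v₂ = 2.192 × 152.4/101.5 = 3.290 m/s.
Applying Bernoulli between the two ends and solving for P₂: P₂ = P₁ + ½ρ(v₁² − v₂²) − ρgΔh.
P₂ = 2381000 + ½·13560·(2.192² − 3.290²) − 13560·9.81·(+14.55) = 2381000 + (-40820) − (1935000) = 404700 Pa.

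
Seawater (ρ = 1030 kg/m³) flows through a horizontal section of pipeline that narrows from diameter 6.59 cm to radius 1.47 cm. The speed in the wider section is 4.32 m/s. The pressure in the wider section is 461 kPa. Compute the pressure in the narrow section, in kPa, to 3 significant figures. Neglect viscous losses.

Continuity gives A₁v₁ = A₂v₂, so v₂ = (34.1 cm²)/(6.79 cm²) × 4.32 m/s = 21.7 m/s.
The pipe is horizontal, so Bernoulli reduces to P₁ + ½ρv₁² = P₂ + ½ρv₂².
P₂ = P₁ − ½ρ(v₂² − v₁²) = 461000 − ½·1030·(21.7² − 4.32²) = 461000 − 233000 = 228000 Pa.

P₂ ≈ 228 kPa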